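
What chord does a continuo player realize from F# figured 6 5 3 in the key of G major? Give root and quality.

The figures 6 5 3 indicate a seventh chord in first inversion.
In first inversion the root lies a sixth above the bass: a sixth above F# in G major is D.
The chord tones are F#, A, C, D, giving D dominant seventh.

D dominant seventh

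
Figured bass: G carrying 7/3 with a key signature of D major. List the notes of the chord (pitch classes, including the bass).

G, B, D, F#

The written figures 7/3 are shorthand for 7/5/3: the 5 is implied.
A third above G in this key is B.
A fifth above G in this key is D.
A seventh above G in this key is F#.
Together with the bass G, this spells G major seventh in root position.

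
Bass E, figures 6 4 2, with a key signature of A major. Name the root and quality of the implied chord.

The figures 6 4 2 indicate a seventh chord in third inversion.
In third inversion the root lies a second above the bass: a second above E in A major is F#.
The chord tones are E, F#, A, C#, giving F# minor seventh.

F# minor seventh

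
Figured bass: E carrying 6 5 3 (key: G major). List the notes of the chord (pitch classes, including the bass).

E, G, B, C

A third above E in this key is G.
A fifth above E in this key is B.
A sixth above E in this key is C.
Together with the bass E, this spells C major seventh in first inversion.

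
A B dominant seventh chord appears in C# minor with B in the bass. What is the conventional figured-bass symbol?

B is the root of B dominant seventh, so the chord is in root position.
A seventh chord in root position is figured 7/5/3, conventionally abbreviated 7.

7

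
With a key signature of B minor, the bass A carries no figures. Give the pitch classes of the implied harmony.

A, C#, E

An unfigured bass implies 5/3.
A third above A in this key is C#.
A fifth above A in this key is E.
Together with the bass A, this spells A major in root position.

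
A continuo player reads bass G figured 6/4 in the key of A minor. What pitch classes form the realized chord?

G, C, E

A fourth above G in this key is C.
A sixth above G in this key is E.
Together with the bass G, this spells C major in second inversion.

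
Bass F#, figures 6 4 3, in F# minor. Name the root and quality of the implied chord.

B minor seventh

The figures 6 4 3 indicate a seventh chord in second inversion.
In second inversion the root lies a fourth above the bass: a fourth above F# in F# minor is B.
The chord tones are F#, A, B, D, giving B minor seventh.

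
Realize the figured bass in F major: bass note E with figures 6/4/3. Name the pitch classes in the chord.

A third above E in this key is G.
A fourth above E in this key is A.
A sixth above E in this key is C.
Together with the bass E, this spells A minor seventh in second inversion.

E, G, A, C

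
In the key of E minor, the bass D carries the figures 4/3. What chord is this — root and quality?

The figures 4/3 indicate a seventh chord in second inversion.
In second inversion the root lies a fourth above the bass: a fourth above D in E minor is G.
The chord tones are D, F#, G, B, giving G major seventh.

G major seventh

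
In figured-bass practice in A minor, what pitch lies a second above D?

Counting 1 letter step above D lands on E; in A minor, that letter is E.

E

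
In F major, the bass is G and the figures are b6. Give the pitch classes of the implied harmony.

The written figures b6 are shorthand for 6/3: the 3 is implied.
A third above G in this key is Bb.
A sixth above G in this key is E, lowered to Eb by the flat.
Together with the bass G, this spells Eb major in first inversion.

G, Bb, Eb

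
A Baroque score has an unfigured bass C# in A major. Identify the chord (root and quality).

C# minor

An unfigured bass indicates a triad in root position.
In root position the bass is the root, so the root is C#.
The chord tones are C#, E, G#, giving C# minor.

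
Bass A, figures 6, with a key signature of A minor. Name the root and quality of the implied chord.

The figures 6 indicate a triad in first inversion.
In first inversion the root lies a sixth above the bass: a sixth above A in A minor is F.
The chord tones are A, C, F, giving F major.

F major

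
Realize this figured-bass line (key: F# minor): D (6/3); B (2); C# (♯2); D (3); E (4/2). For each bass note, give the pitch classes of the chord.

D, F#, B | B, C#, E, G# | C#, D#, F#, A | D, F#, A | E, F#, A, C#

D (6/3): D, F#, B.
B (6/4/2): B, C#, E, G#.
C# (6/4/#2): C#, D#, F#, A.
D (5/3): D, F#, A.
E (6/4/2): E, F#, A, C#.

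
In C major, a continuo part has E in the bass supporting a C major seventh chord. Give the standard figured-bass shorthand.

E is the third of C major seventh, so the chord is in first inversion.
A seventh chord in first inversion is figured 6/5/3, conventionally abbreviated 6/5.

6/5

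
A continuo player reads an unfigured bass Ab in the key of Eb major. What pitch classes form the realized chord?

Ab, C, Eb

An unfigured bass implies 5/3.
A third above Ab in this key is C.
A fifth above Ab in this key is Eb.
Together with the bass Ab, this spells Ab major in root position.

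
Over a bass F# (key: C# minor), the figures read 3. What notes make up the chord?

The written figures 3 are shorthand for 5/3: the 5 is implied.
A third above F# in this key is A.
A fifth above F# in this key is C#.
Together with the bass F#, this spells F# minor in root position.

F#, A, C#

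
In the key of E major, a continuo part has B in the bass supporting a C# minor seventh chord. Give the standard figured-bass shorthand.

B is the seventh of C# minor seventh, so the chord is in third inversion.
A seventh chord in third inversion is figured 6/4/2, conventionally abbreviated 4/2.

4/2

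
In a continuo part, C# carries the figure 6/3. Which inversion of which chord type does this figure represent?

Intervals of 6/3 above the bass form a triad; the bass is the third, so this is first inversion.

triad, first inversion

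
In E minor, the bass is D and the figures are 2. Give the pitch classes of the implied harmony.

The written figures 2 are shorthand for 6/4/2: the 6/4 are implied.
A second above D in this key is E.
A fourth above D in this key is G.
A sixth above D in this key is B.
Together with the bass D, this spells E minor seventh in third inversion.

D, E, G, B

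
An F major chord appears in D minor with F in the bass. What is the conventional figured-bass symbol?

no figures

F is the root of F major, so the chord is in root position.
A triad in root position is figured 5/3, conventionally abbreviated (no figures — root-position triad).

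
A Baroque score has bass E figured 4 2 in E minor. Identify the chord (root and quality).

The figures 4 2 indicate a seventh chord in third inversion.
In third inversion the root lies a second above the bass: a second above E in E minor is F#.
The chord tones are E, F#, A, C, giving F# half-diminished seventh.

F# half-diminished seventh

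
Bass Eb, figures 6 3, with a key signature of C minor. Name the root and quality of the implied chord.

The figures 6 3 indicate a triad in first inversion.
In first inversion the root lies a sixth above the bass: a sixth above Eb in C minor is C.
The chord tones are Eb, G, C, giving C minor.

C minor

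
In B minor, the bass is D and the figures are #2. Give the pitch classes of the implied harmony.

The written figures #2 are shorthand for 6/4/2: the 6/4 are implied.
A second above D in this key is E, raised to E# by the sharp.
A fourth above D in this key is G.
A sixth above D in this key is B.

D, E#, G, B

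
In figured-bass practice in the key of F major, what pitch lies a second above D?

E

Counting 1 letter step above D lands on E; in F major, that letter is E.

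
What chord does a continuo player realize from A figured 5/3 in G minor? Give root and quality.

A diminished

The figures 5/3 indicate a triad in root position.
In root position the bass is the root, so the root is A.
The chord tones are A, C, Eb, giving A diminished.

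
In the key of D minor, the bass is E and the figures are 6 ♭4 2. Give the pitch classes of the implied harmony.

A second above E in this key is F.
A fourth above E in this key is A, lowered to Ab by the flat.
A sixth above E in this key is C.
Together with the bass E, this spells F minor-major seventh in third inversion.

E, F, Ab, C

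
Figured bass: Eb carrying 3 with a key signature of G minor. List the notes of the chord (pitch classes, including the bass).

Eb, G, Bb

The written figures 3 are shorthand for 5/3: the 5 is implied.
A third above Eb in this key is G.
A fifth above Eb in this key is Bb.
Together with the bass Eb, this spells Eb major in root position.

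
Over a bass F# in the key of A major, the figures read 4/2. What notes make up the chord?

F#, G#, B, D

The written figures 4/2 are shorthand for 6/4/2: the 6 is implied.
A second above F# in this key is G#.
A fourth above F# in this key is B.
A sixth above F# in this key is D.
Together with the bass F#, this spells G# half-diminished seventh in third inversion.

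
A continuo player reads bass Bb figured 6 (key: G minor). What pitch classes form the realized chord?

Bb, D, G

The written figures 6 are shorthand for 6/3: the 3 is implied.
A third above Bb in this key is D.
A sixth above Bb in this key is G.
Together with the bass Bb, this spells G minor in first inversion.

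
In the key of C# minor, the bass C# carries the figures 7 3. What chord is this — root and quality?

C# minor seventh

The figures 7 3 indicate a seventh chord in root position.
In root position the bass is the root, so the root is C#.
The chord tones are C#, E, G#, B, giving C# minor seventh.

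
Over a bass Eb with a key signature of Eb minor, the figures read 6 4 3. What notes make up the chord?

Eb, Gb, Ab, Cb

A third above Eb in this key is Gb.
A fourth above Eb in this key is Ab.
A sixth above Eb in this key is Cb.
Together with the bass Eb, this spells Ab minor seventh in second inversion.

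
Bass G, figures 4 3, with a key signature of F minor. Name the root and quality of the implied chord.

C minor seventh

The figures 4 3 indicate a seventh chord in second inversion.
In second inversion the root lies a fourth above the bass: a fourth above G in F minor is C.
The chord tones are G, Bb, C, Eb, giving C minor seventh.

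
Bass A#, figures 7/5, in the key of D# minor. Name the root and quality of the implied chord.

A# minor seventh

The figures 7/5 indicate a seventh chord in root position.
In root position the bass is the root, so the root is A#.
The chord tones are A#, C#, E#, G#, giving A# minor seventh.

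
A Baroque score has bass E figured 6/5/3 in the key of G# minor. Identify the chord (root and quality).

C# minor seventh

The figures 6/5/3 indicate a seventh chord in first inversion.
In first inversion the root lies a sixth above the bass: a sixth above E in G# minor is C#.
The chord tones are E, G#, B, C#, giving C# minor seventh.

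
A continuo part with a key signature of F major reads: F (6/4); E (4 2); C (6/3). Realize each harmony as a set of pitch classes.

F (6/4): F, Bb, D.
E (6/4/2): E, F, A, C.
C (6/3): C, E, A.

F, Bb, D | E, F, A, C | C, E, A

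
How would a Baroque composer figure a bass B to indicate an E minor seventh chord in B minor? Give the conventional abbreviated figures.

B is the fifth of E minor seventh, so the chord is in second inversion.
A seventh chord in second inversion is figured 6/4/3, conventionally abbreviated 4/3.

4/3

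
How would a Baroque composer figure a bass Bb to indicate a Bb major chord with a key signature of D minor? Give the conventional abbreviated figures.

Bb is the root of Bb major, so the chord is in root position.
A triad in root position is figured 5/3, conventionally abbreviated (no figures — root-position triad).

no figures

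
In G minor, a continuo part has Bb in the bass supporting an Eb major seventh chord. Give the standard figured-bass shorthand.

Bb is the fifth of Eb major seventh, so the chord is in second inversion.
A seventh chord in second inversion is figured 6/4/3, conventionally abbreviated 4/3.

4/3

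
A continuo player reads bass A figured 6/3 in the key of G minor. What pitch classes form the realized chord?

A, C, F

A third above A in this key is C.
A sixth above A in this key is F.
Together with the bass A, this spells F major in first inversion.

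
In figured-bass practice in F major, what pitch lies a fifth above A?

E

Counting 4 letter steps above A lands on E; in F major, that letter is E.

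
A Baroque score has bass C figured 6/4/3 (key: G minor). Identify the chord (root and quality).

The figures 6/4/3 indicate a seventh chord in second inversion.
In second inversion the root lies a fourth above the bass: a fourth above C in G minor is F.
The chord tones are C, Eb, F, A, giving F dominant seventh.

F dominant seventh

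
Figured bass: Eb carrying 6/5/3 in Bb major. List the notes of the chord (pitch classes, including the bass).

Eb, G, Bb, C

A third above Eb in this key is G.
A fifth above Eb in this key is Bb.
A sixth above Eb in this key is C.
Together with the bass Eb, this spells C minor seventh in first inversion.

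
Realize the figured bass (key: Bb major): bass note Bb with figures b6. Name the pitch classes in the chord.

The written figures b6 are shorthand for 6/3: the 3 is implied.
A third above Bb in this key is D.
A sixth above Bb in this key is G, lowered to Gb by the flat.
Together with the bass Bb, this spells Gb augmented in first inversion.

Bb, D, Gb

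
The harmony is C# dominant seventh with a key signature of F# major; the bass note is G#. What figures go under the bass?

G# is the fifth of C# dominant seventh, so the chord is in second inversion.
A seventh chord in second inversion is figured 6/4/3, conventionally abbreviated 4/3.

4/3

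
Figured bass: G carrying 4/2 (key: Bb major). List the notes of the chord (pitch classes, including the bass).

G, A, C, Eb

The written figures 4/2 are shorthand for 6/4/2: the 6 is implied.
A second above G in this key is A.
A fourth above G in this key is C.
A sixth above G in this key is Eb.
Together with the bass G, this spells A half-diminished seventh in third inversion.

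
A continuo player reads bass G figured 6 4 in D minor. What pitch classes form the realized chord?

G, C, E

A fourth above G in this key is C.
A sixth above G in this key is E.
Together with the bass G, this spells C major in second inversion.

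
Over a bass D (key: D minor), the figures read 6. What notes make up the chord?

The written figures 6 are shorthand for 6/3: the 3 is implied.
A third above D in this key is F.
A sixth above D in this key is Bb.
Together with the bass D, this spells Bb major in first inversion.

D, F, Bb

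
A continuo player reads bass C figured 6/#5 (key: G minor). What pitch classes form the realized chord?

The written figures 6/#5 are shorthand for 6/5/3: the 3 is implied.
A third above C in this key is Eb.
A fifth above C in this key is G, raised to G# by the sharp.
A sixth above C in this key is A.

C, Eb, G#, A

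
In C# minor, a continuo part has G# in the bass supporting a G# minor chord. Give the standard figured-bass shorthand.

G# is the root of G# minor, so the chord is in root position.
A triad in root position is figured 5/3, conventionally abbreviated (no figures — root-position triad).

no figures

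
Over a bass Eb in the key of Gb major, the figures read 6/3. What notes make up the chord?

A third above Eb in this key is Gb.
A sixth above Eb in this key is Cb.
Together with the bass Eb, this spells Cb major in first inversion.

Eb, Gb, Cb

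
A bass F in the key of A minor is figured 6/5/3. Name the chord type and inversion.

seventh chord, first inversion

Intervals of 6/5/3 above the bass form a seventh chord; the bass is the third, so this is first inversion.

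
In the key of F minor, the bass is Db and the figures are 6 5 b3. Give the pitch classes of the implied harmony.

Db, Fb, Ab, Bb

A third above Db in this key is F, lowered to Fb by the flat.
A fifth above Db in this key is Ab.
A sixth above Db in this key is Bb.
Together with the bass Db, this spells Bb half-diminished seventh in first inversion.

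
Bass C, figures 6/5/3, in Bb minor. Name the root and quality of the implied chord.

Ab dominant seventh

The figures 6/5/3 indicate a seventh chord in first inversion.
In first inversion the root lies a sixth above the bass: a sixth above C in Bb minor is Ab.
The chord tones are C, Eb, Gb, Ab, giving Ab dominant seventh.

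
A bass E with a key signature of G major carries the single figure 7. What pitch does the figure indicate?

Counting 6 letter steps above E lands on D; in G major, that letter is D.

D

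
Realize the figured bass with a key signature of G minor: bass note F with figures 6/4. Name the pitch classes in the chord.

F, Bb, D

A fourth above F in this key is Bb.
A sixth above F in this key is D.
Together with the bass F, this spells Bb major in second inversion.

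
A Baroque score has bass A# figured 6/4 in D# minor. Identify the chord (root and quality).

D# minor

The figures 6/4 indicate a triad in second inversion.
In second inversion the root lies a fourth above the bass: a fourth above A# in D# minor is D#.
The chord tones are A#, D#, F#, giving D# minor.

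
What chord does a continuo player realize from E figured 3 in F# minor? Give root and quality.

E major

The figures 3 indicate a triad in root position.
In root position the bass is the root, so the root is E.
The chord tones are E, G#, B, giving E major.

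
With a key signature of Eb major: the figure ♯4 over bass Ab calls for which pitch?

D#

Counting 3 letter steps above Ab lands on D; in Eb major, that letter is D.
The #4 figure raises it a semitone, giving D#.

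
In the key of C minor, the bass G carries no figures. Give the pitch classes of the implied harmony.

An unfigured bass implies 5/3.
A third above G in this key is Bb.
A fifth above G in this key is D.
Together with the bass G, this spells G minor in root position.

G, Bb, D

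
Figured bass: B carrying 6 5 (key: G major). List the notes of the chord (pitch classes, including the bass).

The written figures 6 5 are shorthand for 6/5/3: the 3 is implied.
A third above B in this key is D.
A fifth above B in this key is F#.
A sixth above B in this key is G.
Together with the bass B, this spells G major seventh in first inversion.

B, D, F#, G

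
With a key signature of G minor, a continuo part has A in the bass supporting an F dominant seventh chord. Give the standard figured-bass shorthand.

A is the third of F dominant seventh, so the chord is in first inversion.
A seventh chord in first inversion is figured 6/5/3, conventionally abbreviated 6/5.

6/5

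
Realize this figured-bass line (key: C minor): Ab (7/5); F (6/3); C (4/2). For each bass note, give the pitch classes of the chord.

Ab, C, Eb, G | F, Ab, D | C, D, F, Ab

Ab (7/5/3): Ab, C, Eb, G.
F (6/3): F, Ab, D.
C (6/4/2): C, D, F, Ab.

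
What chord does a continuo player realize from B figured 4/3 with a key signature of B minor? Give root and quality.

E minor seventh

The figures 4/3 indicate a seventh chord in second inversion.
In second inversion the root lies a fourth above the bass: a fourth above B in B minor is E.
The chord tones are B, D, E, G, giving E minor seventh.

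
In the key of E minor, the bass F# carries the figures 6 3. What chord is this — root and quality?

The figures 6 3 indicate a triad in first inversion.
In first inversion the root lies a sixth above the bass: a sixth above F# in E minor is D.
The chord tones are F#, A, D, giving D major.

D major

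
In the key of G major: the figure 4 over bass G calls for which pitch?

C

Counting 3 letter steps above G lands on C; in G major, that letter is C.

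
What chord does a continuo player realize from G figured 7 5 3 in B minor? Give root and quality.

The figures 7 5 3 indicate a seventh chord in root position.
In root position the bass is the root, so the root is G.
The chord tones are G, B, D, F#, giving G major seventh.

G major seventh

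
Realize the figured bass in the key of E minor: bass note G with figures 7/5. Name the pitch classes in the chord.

G, B, D, F#

The written figures 7/5 are shorthand for 7/5/3: the 3 is implied.
A third above G in this key is B.
A fifth above G in this key is D.
A seventh above G in this key is F#.
Together with the bass G, this spells G major seventh in root position.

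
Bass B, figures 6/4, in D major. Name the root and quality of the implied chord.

E minor

The figures 6/4 indicate a triad in second inversion.
In second inversion the root lies a fourth above the bass: a fourth above B in D major is E.
The chord tones are B, E, G, giving E minor.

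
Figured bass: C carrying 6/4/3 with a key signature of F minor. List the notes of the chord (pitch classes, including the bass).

A third above C in this key is Eb.
A fourth above C in this key is F.
A sixth above C in this key is Ab.
Together with the bass C, this spells F minor seventh in second inversion.

C, Eb, F, Ab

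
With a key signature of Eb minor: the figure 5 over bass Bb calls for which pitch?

Counting 4 letter steps above Bb lands on F; in Eb minor, that letter is F.

F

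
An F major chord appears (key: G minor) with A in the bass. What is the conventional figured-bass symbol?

6

A is the third of F major, so the chord is in first inversion.
A triad in first inversion is figured 6/3, conventionally abbreviated 6.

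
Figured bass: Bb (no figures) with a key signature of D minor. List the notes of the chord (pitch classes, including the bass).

Bb, D, F

An unfigured bass implies 5/3.
A third above Bb in this key is D.
A fifth above Bb in this key is F.
Together with the bass Bb, this spells Bb major in root position.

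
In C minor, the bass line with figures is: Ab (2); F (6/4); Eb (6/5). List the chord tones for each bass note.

Ab (6/4/2): Ab, Bb, D, F.
F (6/4): F, Bb, D.
Eb (6/5/3): Eb, G, Bb, C.

Ab, Bb, D, F | F, Bb, D | Eb, G, Bb, C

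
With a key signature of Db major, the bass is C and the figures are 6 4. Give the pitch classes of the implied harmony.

A fourth above C in this key is F.
A sixth above C in this key is Ab.
Together with the bass C, this spells F minor in second inversion.

C, F, Ab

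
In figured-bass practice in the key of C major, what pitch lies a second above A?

B

Counting 1 letter step above A lands on B; in C major, that letter is B.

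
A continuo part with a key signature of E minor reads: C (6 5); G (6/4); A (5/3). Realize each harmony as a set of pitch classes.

C, E, G, A | G, C, E | A, C, E

C (6/5/3): C, E, G, A.
G (6/4): G, C, E.
A (5/3): A, C, E.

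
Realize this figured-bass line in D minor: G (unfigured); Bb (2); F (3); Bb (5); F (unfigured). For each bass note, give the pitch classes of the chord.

G (5/3): G, Bb, D.
Bb (6/4/2): Bb, C, E, G.
F (5/3): F, A, C.
Bb (5/3): Bb, D, F.
F (5/3): F, A, C.

G, Bb, D | Bb, C, E, G | F, A, C | Bb, D, F | F, A, C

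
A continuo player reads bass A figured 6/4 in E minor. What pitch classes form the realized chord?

A, D, F#

A fourth above A in this key is D.
A sixth above A in this key is F#.
Together with the bass A, this spells D major in second inversion.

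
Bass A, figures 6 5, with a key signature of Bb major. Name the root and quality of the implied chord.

F dominant seventh

The figures 6 5 indicate a seventh chord in first inversion.
In first inversion the root lies a sixth above the bass: a sixth above A in Bb major is F.
The chord tones are A, C, Eb, F, giving F dominant seventh.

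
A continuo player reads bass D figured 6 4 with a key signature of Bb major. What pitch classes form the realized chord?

A fourth above D in this key is G.
A sixth above D in this key is Bb.
Together with the bass D, this spells G minor in second inversion.

D, G, Bb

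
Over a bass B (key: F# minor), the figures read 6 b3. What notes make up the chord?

A third above B in this key is D, lowered to Db by the flat.
A sixth above B in this key is G#.

B, Db, G#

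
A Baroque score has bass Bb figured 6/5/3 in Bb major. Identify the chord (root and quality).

The figures 6/5/3 indicate a seventh chord in first inversion.
In first inversion the root lies a sixth above the bass: a sixth above Bb in Bb major is G.
The chord tones are Bb, D, F, G, giving G minor seventh.

G minor seventh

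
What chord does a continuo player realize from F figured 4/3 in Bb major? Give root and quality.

Bb major seventh

The figures 4/3 indicate a seventh chord in second inversion.
In second inversion the root lies a fourth above the bass: a fourth above F in Bb major is Bb.
The chord tones are F, A, Bb, D, giving Bb major seventh.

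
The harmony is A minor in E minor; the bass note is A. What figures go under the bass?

A is the root of A minor, so the chord is in root position.
A triad in root position is figured 5/3, conventionally abbreviated (no figures — root-position triad).

no figures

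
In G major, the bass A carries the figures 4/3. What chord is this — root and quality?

The figures 4/3 indicate a seventh chord in second inversion.
In second inversion the root lies a fourth above the bass: a fourth above A in G major is D.
The chord tones are A, C, D, F#, giving D dominant seventh.

D dominant seventh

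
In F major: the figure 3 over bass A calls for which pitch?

Counting 2 letter steps above A lands on C; in F major, that letter is C.

C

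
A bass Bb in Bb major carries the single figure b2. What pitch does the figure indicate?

Cb

Counting 1 letter step above Bb lands on C; in Bb major, that letter is C.
The b2 figure lowers it a semitone, giving Cb.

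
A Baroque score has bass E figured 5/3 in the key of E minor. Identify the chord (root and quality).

The figures 5/3 indicate a triad in root position.
In root position the bass is the root, so the root is E.
The chord tones are E, G, B, giving E minor.

E minor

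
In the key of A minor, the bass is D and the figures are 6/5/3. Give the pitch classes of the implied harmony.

D, F, A, B

A third above D in this key is F.
A fifth above D in this key is A.
A sixth above D in this key is B.
Together with the bass D, this spells B half-diminished seventh in first inversion.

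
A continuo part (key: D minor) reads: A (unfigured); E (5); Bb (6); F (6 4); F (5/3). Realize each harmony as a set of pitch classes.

A, C, E | E, G, Bb | Bb, D, G | F, Bb, D | F, A, C

A (5/3): A, C, E.
E (5/3): E, G, Bb.
Bb (6/3): Bb, D, G.
F (6/4): F, Bb, D.
F (5/3): F, A, C.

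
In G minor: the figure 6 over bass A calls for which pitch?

Counting 5 letter steps above A lands on F; in G minor, that letter is F.

F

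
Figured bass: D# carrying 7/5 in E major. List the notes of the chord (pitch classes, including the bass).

The written figures 7/5 are shorthand for 7/5/3: the 3 is implied.
A third above D# in this key is F#.
A fifth above D# in this key is A.
A seventh above D# in this key is C#.
Together with the bass D#, this spells D# half-diminished seventh in root position.

D#, F#, A, C#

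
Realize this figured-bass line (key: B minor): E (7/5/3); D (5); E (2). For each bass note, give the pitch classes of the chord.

E, G, B, D | D, F#, A | E, F#, A, C#

E (7/5/3): E, G, B, D.
D (5/3): D, F#, A.
E (6/4/2): E, F#, A, C#.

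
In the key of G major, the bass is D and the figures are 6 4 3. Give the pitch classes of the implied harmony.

D, F#, G, B

A third above D in this key is F#.
A fourth above D in this key is G.
A sixth above D in this key is B.
Together with the bass D, this spells G major seventh in second inversion.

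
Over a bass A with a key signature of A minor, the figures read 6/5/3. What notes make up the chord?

A third above A in this key is C.
A fifth above A in this key is E.
A sixth above A in this key is F.
Together with the bass A, this spells F major seventh in first inversion.

A, C, E, F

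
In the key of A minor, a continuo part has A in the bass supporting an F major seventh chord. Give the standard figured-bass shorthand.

6/5

A is the third of F major seventh, so the chord is in first inversion.
A seventh chord in first inversion is figured 6/5/3, conventionally abbreviated 6/5.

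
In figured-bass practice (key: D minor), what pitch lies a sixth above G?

Counting 5 letter steps above G lands on E; in D minor, that letter is E.

E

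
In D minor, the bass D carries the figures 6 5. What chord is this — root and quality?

Bb major seventh

The figures 6 5 indicate a seventh chord in first inversion.
In first inversion the root lies a sixth above the bass: a sixth above D in D minor is Bb.
The chord tones are D, F, A, Bb, giving Bb major seventh.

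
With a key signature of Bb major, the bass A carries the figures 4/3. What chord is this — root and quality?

The figures 4/3 indicate a seventh chord in second inversion.
In second inversion the root lies a fourth above the bass: a fourth above A in Bb major is D.
The chord tones are A, C, D, F, giving D minor seventh.

D minor seventh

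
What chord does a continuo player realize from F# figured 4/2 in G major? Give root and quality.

G major seventh

The figures 4/2 indicate a seventh chord in third inversion.
In third inversion the root lies a second above the bass: a second above F# in G major is G.
The chord tones are F#, G, B, D, giving G major seventh.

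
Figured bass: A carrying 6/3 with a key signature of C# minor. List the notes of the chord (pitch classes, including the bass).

A third above A in this key is C#.
A sixth above A in this key is F#.
Together with the bass A, this spells F# minor in first inversion.

A, C#, F#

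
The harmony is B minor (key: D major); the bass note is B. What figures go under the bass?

no figures

B is the root of B minor, so the chord is in root position.
A triad in root position is figured 5/3, conventionally abbreviated (no figures — root-position triad).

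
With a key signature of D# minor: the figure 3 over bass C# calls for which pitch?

Counting 2 letter steps above C# lands on E; in D# minor, that letter is E#.

E#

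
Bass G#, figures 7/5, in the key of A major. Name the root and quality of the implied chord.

G# half-diminished seventh

The figures 7/5 indicate a seventh chord in root position.
In root position the bass is the root, so the root is G#.
The chord tones are G#, B, D, F#, giving G# half-diminished seventh.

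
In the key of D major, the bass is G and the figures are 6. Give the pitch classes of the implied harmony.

G, B, E

The written figures 6 are shorthand for 6/3: the 3 is implied.
A third above G in this key is B.
A sixth above G in this key is E.
Together with the bass G, this spells E minor in first inversion.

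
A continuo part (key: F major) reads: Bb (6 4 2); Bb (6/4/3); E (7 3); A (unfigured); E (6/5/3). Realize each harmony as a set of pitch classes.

Bb (6/4/2): Bb, C, E, G.
Bb (6/4/3): Bb, D, E, G.
E (7/5/3): E, G, Bb, D.
A (5/3): A, C, E.
E (6/5/3): E, G, Bb, C.

Bb, C, E, G | Bb, D, E, G | E, G, Bb, D | A, C, E | E, G, Bb, C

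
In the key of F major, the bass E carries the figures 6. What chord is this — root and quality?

C major

The figures 6 indicate a triad in first inversion.
In first inversion the root lies a sixth above the bass: a sixth above E in F major is C.
The chord tones are E, G, C, giving C major.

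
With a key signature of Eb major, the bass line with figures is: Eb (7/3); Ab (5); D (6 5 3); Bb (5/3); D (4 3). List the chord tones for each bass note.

Eb, G, Bb, D | Ab, C, Eb | D, F, Ab, Bb | Bb, D, F | D, F, G, Bb

Eb (7/5/3): Eb, G, Bb, D.
Ab (5/3): Ab, C, Eb.
D (6/5/3): D, F, Ab, Bb.
Bb (5/3): Bb, D, F.
D (6/4/3): D, F, G, Bb.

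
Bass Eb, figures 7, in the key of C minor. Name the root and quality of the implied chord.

Eb major seventh

The figures 7 indicate a seventh chord in root position.
In root position the bass is the root, so the root is Eb.
The chord tones are Eb, G, Bb, D, giving Eb major seventh.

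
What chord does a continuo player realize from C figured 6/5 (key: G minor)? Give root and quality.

The figures 6/5 indicate a seventh chord in first inversion.
In first inversion the root lies a sixth above the bass: a sixth above C in G minor is A.
The chord tones are C, Eb, G, A, giving A half-diminished seventh.

A half-diminished seventh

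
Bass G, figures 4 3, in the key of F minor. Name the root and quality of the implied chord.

C minor seventh

The figures 4 3 indicate a seventh chord in second inversion.
In second inversion the root lies a fourth above the bass: a fourth above G in F minor is C.
The chord tones are G, Bb, C, Eb, giving C minor seventh.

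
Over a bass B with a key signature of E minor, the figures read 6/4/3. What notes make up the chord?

A third above B in this key is D.
A fourth above B in this key is E.
A sixth above B in this key is G.
Together with the bass B, this spells E minor seventh in second inversion.

B, D, E, G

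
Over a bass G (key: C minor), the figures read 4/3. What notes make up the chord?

The written figures 4/3 are shorthand for 6/4/3: the 6 is implied.
A third above G in this key is Bb.
A fourth above G in this key is C.
A sixth above G in this key is Eb.
Together with the bass G, this spells C minor seventh in second inversion.

G, Bb, C, Eb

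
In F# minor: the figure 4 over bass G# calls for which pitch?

Counting 3 letter steps above G# lands on C; in F# minor, that letter is C#.

C#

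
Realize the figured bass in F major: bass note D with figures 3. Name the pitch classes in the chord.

The written figures 3 are shorthand for 5/3: the 5 is implied.
A third above D in this key is F.
A fifth above D in this key is A.
Together with the bass D, this spells D minor in root position.

D, F, A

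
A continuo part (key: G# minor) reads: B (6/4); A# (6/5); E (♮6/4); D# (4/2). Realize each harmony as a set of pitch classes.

B, E, G# | A#, C#, E, F# | E, A#, C | D#, E, G#, B

B (6/4): B, E, G#.
A# (6/5/3): A#, C#, E, F#.
E (♮6/4): E, A#, C.
D# (6/4/2): D#, E, G#, B.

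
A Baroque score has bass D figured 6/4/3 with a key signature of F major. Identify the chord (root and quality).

The figures 6/4/3 indicate a seventh chord in second inversion.
In second inversion the root lies a fourth above the bass: a fourth above D in F major is G.
The chord tones are D, F, G, Bb, giving G minor seventh.

G minor seventh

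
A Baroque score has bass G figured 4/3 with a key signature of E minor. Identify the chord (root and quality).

The figures 4/3 indicate a seventh chord in second inversion.
In second inversion the root lies a fourth above the bass: a fourth above G in E minor is C.
The chord tones are G, B, C, E, giving C major seventh.

C major seventh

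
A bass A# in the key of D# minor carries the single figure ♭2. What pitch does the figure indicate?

Bb

Counting 1 letter step above A# lands on B; in D# minor, that letter is B.
The b2 figure lowers it a semitone, giving Bb.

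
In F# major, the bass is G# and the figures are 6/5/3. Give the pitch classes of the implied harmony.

G#, B, D#, E#

A third above G# in this key is B.
A fifth above G# in this key is D#.
A sixth above G# in this key is E#.
Together with the bass G#, this spells E# half-diminished seventh in first inversion.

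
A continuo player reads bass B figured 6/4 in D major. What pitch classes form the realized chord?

B, E, G

A fourth above B in this key is E.
A sixth above B in this key is G.
Together with the bass B, this spells E minor in second inversion.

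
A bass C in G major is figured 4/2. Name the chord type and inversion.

4/2 is shorthand for 6/4/2.
Intervals of 6/4/2 above the bass form a seventh chord; the bass is the seventh, so this is third inversion.

seventh chord, third inversion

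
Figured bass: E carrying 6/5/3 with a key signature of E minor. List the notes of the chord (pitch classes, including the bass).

A third above E in this key is G.
A fifth above E in this key is B.
A sixth above E in this key is C.
Together with the bass E, this spells C major seventh in first inversion.

E, G, B, C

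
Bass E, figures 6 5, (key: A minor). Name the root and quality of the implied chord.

The figures 6 5 indicate a seventh chord in first inversion.
In first inversion the root lies a sixth above the bass: a sixth above E in A minor is C.
The chord tones are E, G, B, C, giving C major seventh.

C major seventh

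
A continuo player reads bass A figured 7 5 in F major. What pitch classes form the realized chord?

The written figures 7 5 are shorthand for 7/5/3: the 3 is implied.
A third above A in this key is C.
A fifth above A in this key is E.
A seventh above A in this key is G.
Together with the bass A, this spells A minor seventh in root position.

A, C, E, G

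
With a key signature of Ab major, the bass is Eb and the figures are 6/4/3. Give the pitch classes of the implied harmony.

A third above Eb in this key is G.
A fourth above Eb in this key is Ab.
A sixth above Eb in this key is C.
Together with the bass Eb, this spells Ab major seventh in second inversion.

Eb, G, Ab, C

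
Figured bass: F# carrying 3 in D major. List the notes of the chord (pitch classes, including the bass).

The written figures 3 are shorthand for 5/3: the 5 is implied.
A third above F# in this key is A.
A fifth above F# in this key is C#.
Together with the bass F#, this spells F# minor in root position.

F#, A, C#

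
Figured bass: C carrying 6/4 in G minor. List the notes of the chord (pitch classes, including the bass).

C, F, A

A fourth above C in this key is F.
A sixth above C in this key is A.
Together with the bass C, this spells F major in second inversion.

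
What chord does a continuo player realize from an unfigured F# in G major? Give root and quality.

F# diminished

An unfigured bass indicates a triad in root position.
In root position the bass is the root, so the root is F#.
The chord tones are F#, A, C, giving F# diminished.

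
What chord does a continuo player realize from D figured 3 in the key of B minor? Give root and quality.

The figures 3 indicate a triad in root position.
In root position the bass is the root, so the root is D.
The chord tones are D, F#, A, giving D major.

D major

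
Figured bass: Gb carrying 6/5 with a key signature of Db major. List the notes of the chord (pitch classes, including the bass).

Gb, Bb, Db, Eb

The written figures 6/5 are shorthand for 6/5/3: the 3 is implied.
A third above Gb in this key is Bb.
A fifth above Gb in this key is Db.
A sixth above Gb in this key is Eb.
Together with the bass Gb, this spells Eb minor seventh in first inversion.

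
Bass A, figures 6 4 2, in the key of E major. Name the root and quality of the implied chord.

The figures 6 4 2 indicate a seventh chord in third inversion.
In third inversion the root lies a second above the bass: a second above A in E major is B.
The chord tones are A, B, D#, F#, giving B dominant seventh.

B dominant seventh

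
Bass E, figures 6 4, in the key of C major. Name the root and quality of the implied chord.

The figures 6 4 indicate a triad in second inversion.
In second inversion the root lies a fourth above the bass: a fourth above E in C major is A.
The chord tones are E, A, C, giving A minor.

A minor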